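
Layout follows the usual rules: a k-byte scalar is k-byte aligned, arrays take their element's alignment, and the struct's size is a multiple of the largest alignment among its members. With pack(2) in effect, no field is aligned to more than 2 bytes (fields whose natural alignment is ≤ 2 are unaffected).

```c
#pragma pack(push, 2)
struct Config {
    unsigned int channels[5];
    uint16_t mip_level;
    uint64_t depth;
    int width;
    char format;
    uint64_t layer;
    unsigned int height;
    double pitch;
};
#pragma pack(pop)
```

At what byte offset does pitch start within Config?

48

0..20  channels  (20B, 2-aligned)
20..22  mip_level  (2B, 2-aligned)
22..30  depth  (8B, 2-aligned)
30..34  width  (4B, 2-aligned)
34..35  format  (1B, 1-aligned)
35..36  -- padding (1B)
36..44  layer  (8B, 2-aligned)
44..48  height  (4B, 2-aligned)
48..56  pitch  (8B, 2-aligned)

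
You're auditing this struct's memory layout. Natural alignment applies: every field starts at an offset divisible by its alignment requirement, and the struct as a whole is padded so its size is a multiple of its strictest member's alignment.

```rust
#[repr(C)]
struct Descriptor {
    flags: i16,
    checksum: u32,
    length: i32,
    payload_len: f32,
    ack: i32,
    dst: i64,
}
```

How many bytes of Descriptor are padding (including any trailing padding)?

flags at 0 (size 2, align 2) → ends 2
pad 2 to align 4 for checksum
checksum at 4 (size 4, align 4) → ends 8
length at 8 (size 4, align 4) → ends 12
payload_len at 12 (size 4, align 4) → ends 16
ack at 16 (size 4, align 4) → ends 20
pad 4 to align 8 for dst
dst at 24 (size 8, align 8) → ends 32
total 32 bytes, alignment 8
data bytes 26, size 32 → padding 6

6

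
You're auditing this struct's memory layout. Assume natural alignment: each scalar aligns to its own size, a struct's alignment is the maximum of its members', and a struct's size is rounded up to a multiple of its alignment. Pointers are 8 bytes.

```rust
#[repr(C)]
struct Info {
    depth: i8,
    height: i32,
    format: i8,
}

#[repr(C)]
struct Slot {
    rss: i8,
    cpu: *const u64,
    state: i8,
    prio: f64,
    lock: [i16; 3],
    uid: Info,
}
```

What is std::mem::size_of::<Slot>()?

Info: depth at 0 (size 1, align 1) → ends 1; pad 3 to align 4 for height; height at 4 (size 4, align 4) → ends 8; format at 8 (size 1, align 1) → ends 9; tail pad 3 to reach multiple of 4; total 12 bytes, alignment 4
rss at 0 (size 1, align 1) → ends 1
pad 7 to align 8 for cpu
cpu at 8 (size 8, align 8) → ends 16
state at 16 (size 1, align 1) → ends 17
pad 7 to align 8 for prio
prio at 24 (size 8, align 8) → ends 32
lock at 32 (size 6, align 2) → ends 38
pad 2 to align 4 for uid
uid at 40 (size 12, align 4) → ends 52
tail pad 4 to reach multiple of 8
total 56 bytes, alignment 8

56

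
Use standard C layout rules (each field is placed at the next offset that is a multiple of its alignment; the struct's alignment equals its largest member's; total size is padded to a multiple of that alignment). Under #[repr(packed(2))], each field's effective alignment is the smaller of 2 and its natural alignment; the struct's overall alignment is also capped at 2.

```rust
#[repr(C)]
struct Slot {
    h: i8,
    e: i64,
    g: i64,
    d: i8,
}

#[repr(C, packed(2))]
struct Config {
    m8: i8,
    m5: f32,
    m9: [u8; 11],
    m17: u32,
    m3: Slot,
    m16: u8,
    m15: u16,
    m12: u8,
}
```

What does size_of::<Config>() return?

60 bytes

Slot: @0: h [1B, align 1] → 1; +7 pad (align 8); @8: e [8B, align 8] → 16; @16: g [8B, align 8] → 24; @24: d [1B, align 1] → 25; +7 tail pad (align 8); size 32, align 8
@0: m8 [1B, align 1] → 1
+1 pad (align 2)
@2: m5 [4B, align 2] → 6
@6: m9 [11B, align 1] → 17
+1 pad (align 2)
@18: m17 [4B, align 2] → 22
@22: m3 [32B, align 2] → 54
@54: m16 [1B, align 1] → 55
+1 pad (align 2)
@56: m15 [2B, align 2] → 58
@58: m12 [1B, align 1] → 59
+1 tail pad (align 2)
size 60, align 2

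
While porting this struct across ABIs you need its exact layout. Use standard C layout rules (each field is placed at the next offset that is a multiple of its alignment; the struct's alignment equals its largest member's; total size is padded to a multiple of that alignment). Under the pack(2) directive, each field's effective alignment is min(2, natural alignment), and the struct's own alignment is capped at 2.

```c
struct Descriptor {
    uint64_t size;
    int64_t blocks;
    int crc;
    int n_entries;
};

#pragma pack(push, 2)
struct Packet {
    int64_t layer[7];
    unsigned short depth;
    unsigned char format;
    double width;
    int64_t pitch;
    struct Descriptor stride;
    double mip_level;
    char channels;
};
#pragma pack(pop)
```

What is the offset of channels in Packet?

Descriptor: size at 0 (size 8, align 8) → ends 8; blocks at 8 (size 8, align 8) → ends 16; crc at 16 (size 4, align 4) → ends 20; n_entries at 20 (size 4, align 4) → ends 24; total 24 bytes, alignment 8
layer at 0 (size 56, align 2) → ends 56
depth at 56 (size 2, align 2) → ends 58
format at 58 (size 1, align 1) → ends 59
pad 1 to align 2 for width
width at 60 (size 8, align 2) → ends 68
pitch at 68 (size 8, align 2) → ends 76
stride at 76 (size 24, align 2) → ends 100
mip_level at 100 (size 8, align 2) → ends 108
channels at 108 (size 1, align 1) → ends 109

108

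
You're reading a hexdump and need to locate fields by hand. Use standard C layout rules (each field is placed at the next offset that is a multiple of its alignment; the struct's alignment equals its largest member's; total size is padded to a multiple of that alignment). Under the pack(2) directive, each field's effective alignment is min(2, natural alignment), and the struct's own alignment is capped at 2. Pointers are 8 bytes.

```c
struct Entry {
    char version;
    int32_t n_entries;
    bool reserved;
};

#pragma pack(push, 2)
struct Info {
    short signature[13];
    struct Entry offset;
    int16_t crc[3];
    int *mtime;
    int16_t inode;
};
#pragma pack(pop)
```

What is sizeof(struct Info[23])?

1242

Entry: 0..1  version  (1B, 1-aligned); 1..4  -- padding (3B); 4..8  n_entries  (4B, 4-aligned); 8..9  reserved  (1B, 1-aligned); 9..12  -- tail padding (3B); sizeof = 12, alignof = 4
0..26  signature  (26B, 2-aligned)
26..38  offset  (12B, 2-aligned)
38..44  crc  (6B, 2-aligned)
44..52  mtime  (8B, 2-aligned)
52..54  inode  (2B, 2-aligned)
sizeof = 54, alignof = 2
array of 23: 23 × 54 = 1242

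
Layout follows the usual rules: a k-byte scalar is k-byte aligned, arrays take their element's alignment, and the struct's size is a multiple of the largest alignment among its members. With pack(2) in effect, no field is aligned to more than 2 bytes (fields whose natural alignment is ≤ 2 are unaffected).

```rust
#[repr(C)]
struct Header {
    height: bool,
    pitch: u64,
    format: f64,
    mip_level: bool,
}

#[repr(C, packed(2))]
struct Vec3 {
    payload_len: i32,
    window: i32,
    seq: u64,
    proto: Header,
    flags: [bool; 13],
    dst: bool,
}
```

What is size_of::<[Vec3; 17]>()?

1054

Header: 0..1  height  (1B, 1-aligned); 1..8  -- padding (7B); 8..16  pitch  (8B, 8-aligned); 16..24  format  (8B, 8-aligned); 24..25  mip_level  (1B, 1-aligned); 25..32  -- tail padding (7B); sizeof = 32, alignof = 8
0..4  payload_len  (4B, 2-aligned)
4..8  window  (4B, 2-aligned)
8..16  seq  (8B, 2-aligned)
16..48  proto  (32B, 2-aligned)
48..61  flags  (13B, 1-aligned)
61..62  dst  (1B, 1-aligned)
sizeof = 62, alignof = 2
array of 17: 17 × 62 = 1054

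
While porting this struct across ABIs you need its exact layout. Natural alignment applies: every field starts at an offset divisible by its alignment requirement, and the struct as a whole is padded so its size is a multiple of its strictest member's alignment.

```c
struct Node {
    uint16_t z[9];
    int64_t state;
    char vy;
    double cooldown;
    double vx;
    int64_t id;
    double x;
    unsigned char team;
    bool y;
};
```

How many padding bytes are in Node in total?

z at 0 (size 18, align 2) → ends 18
pad 6 to align 8 for state
state at 24 (size 8, align 8) → ends 32
vy at 32 (size 1, align 1) → ends 33
pad 7 to align 8 for cooldown
cooldown at 40 (size 8, align 8) → ends 48
vx at 48 (size 8, align 8) → ends 56
id at 56 (size 8, align 8) → ends 64
x at 64 (size 8, align 8) → ends 72
team at 72 (size 1, align 1) → ends 73
y at 73 (size 1, align 1) → ends 74
tail pad 6 to reach multiple of 8
total 80 bytes, alignment 8
data bytes 61, size 80 → padding 19

19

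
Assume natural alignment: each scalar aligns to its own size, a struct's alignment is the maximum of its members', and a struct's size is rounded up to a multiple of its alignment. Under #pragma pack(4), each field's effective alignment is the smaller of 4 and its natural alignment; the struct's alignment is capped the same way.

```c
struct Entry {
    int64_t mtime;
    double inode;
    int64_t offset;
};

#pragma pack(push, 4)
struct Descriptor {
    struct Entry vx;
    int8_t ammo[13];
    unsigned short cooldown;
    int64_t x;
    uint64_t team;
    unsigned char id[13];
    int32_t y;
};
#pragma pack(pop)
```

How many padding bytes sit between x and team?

0

Entry: mtime at 0 (size 8, align 8) → ends 8; inode at 8 (size 8, align 8) → ends 16; offset at 16 (size 8, align 8) → ends 24; total 24 bytes, alignment 8
vx at 0 (size 24, align 4) → ends 24
ammo at 24 (size 13, align 1) → ends 37
pad 1 to align 2 for cooldown
cooldown at 38 (size 2, align 2) → ends 40
x at 40 (size 8, align 4) → ends 48
team at 48 (size 8, align 4) → ends 56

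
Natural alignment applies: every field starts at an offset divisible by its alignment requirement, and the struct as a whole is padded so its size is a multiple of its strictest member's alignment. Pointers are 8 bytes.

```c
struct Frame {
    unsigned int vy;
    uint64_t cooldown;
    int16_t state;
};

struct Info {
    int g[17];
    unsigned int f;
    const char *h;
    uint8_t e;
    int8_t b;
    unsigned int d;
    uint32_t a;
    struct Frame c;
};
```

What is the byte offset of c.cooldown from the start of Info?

104

Frame: vy at 0 (size 4, align 4) → ends 4; pad 4 to align 8 for cooldown; cooldown at 8 (size 8, align 8) → ends 16; state at 16 (size 2, align 2) → ends 18; tail pad 6 to reach multiple of 8; total 24 bytes, alignment 8
g at 0 (size 68, align 4) → ends 68
f at 68 (size 4, align 4) → ends 72
h at 72 (size 8, align 8) → ends 80
e at 80 (size 1, align 1) → ends 81
b at 81 (size 1, align 1) → ends 82
pad 2 to align 4 for d
d at 84 (size 4, align 4) → ends 88
a at 88 (size 4, align 4) → ends 92
pad 4 to align 8 for c
c at 96 (size 24, align 8) → ends 120
within Frame: cooldown at 8
96 + 8 = 104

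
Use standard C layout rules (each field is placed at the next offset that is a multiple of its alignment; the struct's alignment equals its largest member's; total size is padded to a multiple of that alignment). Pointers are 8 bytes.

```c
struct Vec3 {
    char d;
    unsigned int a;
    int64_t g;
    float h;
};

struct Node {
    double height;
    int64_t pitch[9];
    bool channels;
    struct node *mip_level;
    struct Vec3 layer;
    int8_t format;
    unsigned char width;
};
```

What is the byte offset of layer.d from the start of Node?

96

Vec3: d at 0 (size 1, align 1) → ends 1; pad 3 to align 4 for a; a at 4 (size 4, align 4) → ends 8; g at 8 (size 8, align 8) → ends 16; h at 16 (size 4, align 4) → ends 20; tail pad 4 to reach multiple of 8; total 24 bytes, alignment 8
height at 0 (size 8, align 8) → ends 8
pitch at 8 (size 72, align 8) → ends 80
channels at 80 (size 1, align 1) → ends 81
pad 7 to align 8 for mip_level
mip_level at 88 (size 8, align 8) → ends 96
layer at 96 (size 24, align 8) → ends 120
within Vec3: d at 0
96 + 0 = 96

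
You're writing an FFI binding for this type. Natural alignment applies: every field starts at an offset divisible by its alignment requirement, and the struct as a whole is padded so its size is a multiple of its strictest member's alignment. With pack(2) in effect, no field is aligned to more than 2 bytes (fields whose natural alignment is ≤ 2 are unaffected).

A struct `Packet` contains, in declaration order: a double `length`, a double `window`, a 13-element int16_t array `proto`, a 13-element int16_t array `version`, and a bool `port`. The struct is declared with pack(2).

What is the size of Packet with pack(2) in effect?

70

length at 0 (size 8, align 2) → ends 8
window at 8 (size 8, align 2) → ends 16
proto at 16 (size 26, align 2) → ends 42
version at 42 (size 26, align 2) → ends 68
port at 68 (size 1, align 1) → ends 69
tail pad 1 to reach multiple of 2
total 70 bytes, alignment 2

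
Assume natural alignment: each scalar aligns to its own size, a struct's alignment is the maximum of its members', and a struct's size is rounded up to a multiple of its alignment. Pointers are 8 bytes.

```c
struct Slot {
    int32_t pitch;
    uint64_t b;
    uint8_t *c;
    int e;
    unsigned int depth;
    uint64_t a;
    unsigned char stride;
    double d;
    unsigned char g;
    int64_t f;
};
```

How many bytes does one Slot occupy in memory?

72

@0: pitch [4B, align 4] → 4
+4 pad (align 8)
@8: b [8B, align 8] → 16
@16: c [8B, align 8] → 24
@24: e [4B, align 4] → 28
@28: depth [4B, align 4] → 32
@32: a [8B, align 8] → 40
@40: stride [1B, align 1] → 41
+7 pad (align 8)
@48: d [8B, align 8] → 56
@56: g [1B, align 1] → 57
+7 pad (align 8)
@64: f [8B, align 8] → 72
size 72, align 8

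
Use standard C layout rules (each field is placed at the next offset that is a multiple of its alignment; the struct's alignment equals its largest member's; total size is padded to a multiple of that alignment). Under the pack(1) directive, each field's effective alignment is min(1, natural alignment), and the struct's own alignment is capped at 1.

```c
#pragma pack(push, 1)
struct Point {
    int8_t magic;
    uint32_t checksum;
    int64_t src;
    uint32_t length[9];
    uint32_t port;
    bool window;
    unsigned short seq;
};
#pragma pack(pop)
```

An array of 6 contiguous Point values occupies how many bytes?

336

0..1  magic  (1B, 1-aligned)
1..5  checksum  (4B, 1-aligned)
5..13  src  (8B, 1-aligned)
13..49  length  (36B, 1-aligned)
49..53  port  (4B, 1-aligned)
53..54  window  (1B, 1-aligned)
54..56  seq  (2B, 1-aligned)
sizeof = 56, alignof = 1
array of 6: 6 × 56 = 336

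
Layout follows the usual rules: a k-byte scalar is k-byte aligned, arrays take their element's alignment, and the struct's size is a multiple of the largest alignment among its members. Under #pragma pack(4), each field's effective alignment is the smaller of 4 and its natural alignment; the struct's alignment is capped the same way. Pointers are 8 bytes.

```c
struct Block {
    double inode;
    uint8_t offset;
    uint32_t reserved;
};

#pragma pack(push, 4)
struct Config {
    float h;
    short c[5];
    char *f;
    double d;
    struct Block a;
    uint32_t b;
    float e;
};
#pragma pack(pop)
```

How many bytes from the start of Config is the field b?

Block: 0..8  inode  (8B, 8-aligned); 8..9  offset  (1B, 1-aligned); 9..12  -- padding (3B); 12..16  reserved  (4B, 4-aligned); sizeof = 16, alignof = 8
0..4  h  (4B, 4-aligned)
4..14  c  (10B, 2-aligned)
14..16  -- padding (2B)
16..24  f  (8B, 4-aligned)
24..32  d  (8B, 4-aligned)
32..48  a  (16B, 4-aligned)
48..52  b  (4B, 4-aligned)

48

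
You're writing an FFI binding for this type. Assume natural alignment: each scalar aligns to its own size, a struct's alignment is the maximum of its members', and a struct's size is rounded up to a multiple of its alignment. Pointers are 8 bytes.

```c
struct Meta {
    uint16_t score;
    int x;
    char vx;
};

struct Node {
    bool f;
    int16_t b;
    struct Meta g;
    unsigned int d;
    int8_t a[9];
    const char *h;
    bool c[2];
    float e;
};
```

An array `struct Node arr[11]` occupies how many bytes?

528

Meta: @0: score [2B, align 2] → 2; +2 pad (align 4); @4: x [4B, align 4] → 8; @8: vx [1B, align 1] → 9; +3 tail pad (align 4); size 12, align 4
@0: f [1B, align 1] → 1
+1 pad (align 2)
@2: b [2B, align 2] → 4
@4: g [12B, align 4] → 16
@16: d [4B, align 4] → 20
@20: a [9B, align 1] → 29
+3 pad (align 8)
@32: h [8B, align 8] → 40
@40: c [2B, align 1] → 42
+2 pad (align 4)
@44: e [4B, align 4] → 48
size 48, align 8
array of 11: 11 × 48 = 528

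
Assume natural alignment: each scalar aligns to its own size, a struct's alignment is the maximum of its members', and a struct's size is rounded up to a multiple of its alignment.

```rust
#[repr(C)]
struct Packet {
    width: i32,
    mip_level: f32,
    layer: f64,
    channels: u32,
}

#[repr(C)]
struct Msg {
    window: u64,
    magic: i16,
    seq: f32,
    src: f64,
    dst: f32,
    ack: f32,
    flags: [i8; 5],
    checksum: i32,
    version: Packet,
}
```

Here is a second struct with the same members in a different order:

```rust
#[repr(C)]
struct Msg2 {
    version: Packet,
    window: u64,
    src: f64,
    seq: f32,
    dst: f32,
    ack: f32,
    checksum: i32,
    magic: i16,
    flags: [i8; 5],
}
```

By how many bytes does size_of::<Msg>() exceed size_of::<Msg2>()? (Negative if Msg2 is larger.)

Packet: 0..4  width  (4B, 4-aligned); 4..8  mip_level  (4B, 4-aligned); 8..16  layer  (8B, 8-aligned); 16..20  channels  (4B, 4-aligned); 20..24  -- tail padding (4B); sizeof = 24, alignof = 8
0..8  window  (8B, 8-aligned)
8..10  magic  (2B, 2-aligned)
10..12  -- padding (2B)
12..16  seq  (4B, 4-aligned)
16..24  src  (8B, 8-aligned)
24..28  dst  (4B, 4-aligned)
28..32  ack  (4B, 4-aligned)
32..37  flags  (5B, 1-aligned)
37..40  -- padding (3B)
40..44  checksum  (4B, 4-aligned)
44..48  -- padding (4B)
48..72  version  (24B, 8-aligned)
sizeof = 72, alignof = 8
— Msg2 —
0..24  version  (24B, 8-aligned)
24..32  window  (8B, 8-aligned)
32..40  src  (8B, 8-aligned)
40..44  seq  (4B, 4-aligned)
44..48  dst  (4B, 4-aligned)
48..52  ack  (4B, 4-aligned)
52..56  checksum  (4B, 4-aligned)
56..58  magic  (2B, 2-aligned)
58..63  flags  (5B, 1-aligned)
63..64  -- tail padding (1B)
sizeof = 64, alignof = 8
72 − 64 = 8

8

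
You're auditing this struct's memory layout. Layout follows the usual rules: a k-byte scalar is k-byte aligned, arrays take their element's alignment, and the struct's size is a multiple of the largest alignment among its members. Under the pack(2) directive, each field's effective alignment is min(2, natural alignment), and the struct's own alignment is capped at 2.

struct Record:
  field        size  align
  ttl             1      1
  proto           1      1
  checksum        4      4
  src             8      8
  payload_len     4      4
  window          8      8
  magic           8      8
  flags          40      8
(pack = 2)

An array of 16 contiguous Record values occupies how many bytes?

1184

0..1  ttl  (1B, 1-aligned)
1..2  proto  (1B, 1-aligned)
2..6  checksum  (4B, 2-aligned)
6..14  src  (8B, 2-aligned)
14..18  payload_len  (4B, 2-aligned)
18..26  window  (8B, 2-aligned)
26..34  magic  (8B, 2-aligned)
34..74  flags  (40B, 2-aligned)
sizeof = 74, alignof = 2
array of 16: 16 × 74 = 1184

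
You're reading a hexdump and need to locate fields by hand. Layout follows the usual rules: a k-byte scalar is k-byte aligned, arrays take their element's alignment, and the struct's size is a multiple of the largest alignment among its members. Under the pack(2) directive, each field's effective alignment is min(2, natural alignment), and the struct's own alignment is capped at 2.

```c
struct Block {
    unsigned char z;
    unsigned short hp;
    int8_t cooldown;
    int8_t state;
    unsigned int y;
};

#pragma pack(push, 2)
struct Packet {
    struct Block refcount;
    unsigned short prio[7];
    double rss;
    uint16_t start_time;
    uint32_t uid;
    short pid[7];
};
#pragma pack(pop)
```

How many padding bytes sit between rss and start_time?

0

Block: z at 0 (size 1, align 1) → ends 1; pad 1 to align 2 for hp; hp at 2 (size 2, align 2) → ends 4; cooldown at 4 (size 1, align 1) → ends 5; state at 5 (size 1, align 1) → ends 6; pad 2 to align 4 for y; y at 8 (size 4, align 4) → ends 12; total 12 bytes, alignment 4
refcount at 0 (size 12, align 2) → ends 12
prio at 12 (size 14, align 2) → ends 26
rss at 26 (size 8, align 2) → ends 34
start_time at 34 (size 2, align 2) → ends 36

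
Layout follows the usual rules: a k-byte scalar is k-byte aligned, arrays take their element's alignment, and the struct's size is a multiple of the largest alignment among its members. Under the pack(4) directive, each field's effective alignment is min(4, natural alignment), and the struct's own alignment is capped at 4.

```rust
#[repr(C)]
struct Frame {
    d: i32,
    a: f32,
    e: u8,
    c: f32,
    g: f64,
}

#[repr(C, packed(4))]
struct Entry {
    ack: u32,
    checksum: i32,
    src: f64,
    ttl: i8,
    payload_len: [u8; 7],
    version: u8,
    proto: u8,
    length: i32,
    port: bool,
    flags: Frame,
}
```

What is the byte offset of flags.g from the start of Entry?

Frame: d at 0 (size 4, align 4) → ends 4; a at 4 (size 4, align 4) → ends 8; e at 8 (size 1, align 1) → ends 9; pad 3 to align 4 for c; c at 12 (size 4, align 4) → ends 16; g at 16 (size 8, align 8) → ends 24; total 24 bytes, alignment 8
ack at 0 (size 4, align 4) → ends 4
checksum at 4 (size 4, align 4) → ends 8
src at 8 (size 8, align 4) → ends 16
ttl at 16 (size 1, align 1) → ends 17
payload_len at 17 (size 7, align 1) → ends 24
version at 24 (size 1, align 1) → ends 25
proto at 25 (size 1, align 1) → ends 26
pad 2 to align 4 for length
length at 28 (size 4, align 4) → ends 32
port at 32 (size 1, align 1) → ends 33
pad 3 to align 4 for flags
flags at 36 (size 24, align 4) → ends 60
within Frame: g at 16
36 + 16 = 52

52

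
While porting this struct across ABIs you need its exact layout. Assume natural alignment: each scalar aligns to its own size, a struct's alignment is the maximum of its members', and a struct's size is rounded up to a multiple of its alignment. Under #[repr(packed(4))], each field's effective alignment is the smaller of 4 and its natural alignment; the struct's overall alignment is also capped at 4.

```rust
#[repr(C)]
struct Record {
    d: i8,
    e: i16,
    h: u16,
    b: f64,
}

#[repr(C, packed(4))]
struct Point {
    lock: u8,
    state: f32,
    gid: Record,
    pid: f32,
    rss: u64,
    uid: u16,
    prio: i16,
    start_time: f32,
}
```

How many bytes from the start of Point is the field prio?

Record: 0..1  d  (1B, 1-aligned); 1..2  -- padding (1B); 2..4  e  (2B, 2-aligned); 4..6  h  (2B, 2-aligned); 6..8  -- padding (2B); 8..16  b  (8B, 8-aligned); sizeof = 16, alignof = 8
0..1  lock  (1B, 1-aligned)
1..4  -- padding (3B)
4..8  state  (4B, 4-aligned)
8..24  gid  (16B, 4-aligned)
24..28  pid  (4B, 4-aligned)
28..36  rss  (8B, 4-aligned)
36..38  uid  (2B, 2-aligned)
38..40  prio  (2B, 2-aligned)

38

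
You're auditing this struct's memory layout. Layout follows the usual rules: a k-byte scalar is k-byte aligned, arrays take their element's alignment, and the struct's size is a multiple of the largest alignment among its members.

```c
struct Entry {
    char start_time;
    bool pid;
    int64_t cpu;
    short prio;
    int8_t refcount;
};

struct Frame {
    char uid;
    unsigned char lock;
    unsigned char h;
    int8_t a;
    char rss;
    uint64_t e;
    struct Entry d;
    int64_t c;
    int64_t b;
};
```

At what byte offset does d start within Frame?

16

Entry: start_time at 0 (size 1, align 1) → ends 1; pid at 1 (size 1, align 1) → ends 2; pad 6 to align 8 for cpu; cpu at 8 (size 8, align 8) → ends 16; prio at 16 (size 2, align 2) → ends 18; refcount at 18 (size 1, align 1) → ends 19; tail pad 5 to reach multiple of 8; total 24 bytes, alignment 8
uid at 0 (size 1, align 1) → ends 1
lock at 1 (size 1, align 1) → ends 2
h at 2 (size 1, align 1) → ends 3
a at 3 (size 1, align 1) → ends 4
rss at 4 (size 1, align 1) → ends 5
pad 3 to align 8 for e
e at 8 (size 8, align 8) → ends 16
d at 16 (size 24, align 8) → ends 40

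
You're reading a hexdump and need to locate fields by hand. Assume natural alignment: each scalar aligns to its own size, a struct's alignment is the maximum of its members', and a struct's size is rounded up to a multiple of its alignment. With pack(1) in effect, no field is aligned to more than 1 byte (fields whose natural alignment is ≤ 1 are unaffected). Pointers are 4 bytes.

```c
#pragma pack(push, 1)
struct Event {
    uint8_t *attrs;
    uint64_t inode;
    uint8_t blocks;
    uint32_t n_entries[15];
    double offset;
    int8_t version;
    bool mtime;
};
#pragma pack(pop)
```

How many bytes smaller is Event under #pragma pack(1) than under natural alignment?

13

natural layout:
  attrs at 0 (size 4, align 4) → ends 4
  pad 4 to align 8 for inode
  inode at 8 (size 8, align 8) → ends 16
  blocks at 16 (size 1, align 1) → ends 17
  pad 3 to align 4 for n_entries
  n_entries at 20 (size 60, align 4) → ends 80
  offset at 80 (size 8, align 8) → ends 88
  version at 88 (size 1, align 1) → ends 89
  mtime at 89 (size 1, align 1) → ends 90
  tail pad 6 to reach multiple of 8
  total 96 bytes, alignment 8
packed(1) layout:
  attrs at 0 (size 4, align 1) → ends 4
  inode at 4 (size 8, align 1) → ends 12
  blocks at 12 (size 1, align 1) → ends 13
  n_entries at 13 (size 60, align 1) → ends 73
  offset at 73 (size 8, align 1) → ends 81
  version at 81 (size 1, align 1) → ends 82
  mtime at 82 (size 1, align 1) → ends 83
  total 83 bytes, alignment 1
96 − 83 = 13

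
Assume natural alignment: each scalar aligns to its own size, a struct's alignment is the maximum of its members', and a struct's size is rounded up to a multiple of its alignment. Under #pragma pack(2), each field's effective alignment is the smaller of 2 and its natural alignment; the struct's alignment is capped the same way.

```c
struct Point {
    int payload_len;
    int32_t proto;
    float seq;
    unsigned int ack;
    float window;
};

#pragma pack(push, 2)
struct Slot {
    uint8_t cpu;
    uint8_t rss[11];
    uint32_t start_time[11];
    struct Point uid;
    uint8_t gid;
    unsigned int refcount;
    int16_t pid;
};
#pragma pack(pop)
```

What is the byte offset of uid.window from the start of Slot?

Point: 0..4  payload_len  (4B, 4-aligned); 4..8  proto  (4B, 4-aligned); 8..12  seq  (4B, 4-aligned); 12..16  ack  (4B, 4-aligned); 16..20  window  (4B, 4-aligned); sizeof = 20, alignof = 4
0..1  cpu  (1B, 1-aligned)
1..12  rss  (11B, 1-aligned)
12..56  start_time  (44B, 2-aligned)
56..76  uid  (20B, 2-aligned)
within Point: window at 16
56 + 16 = 72

72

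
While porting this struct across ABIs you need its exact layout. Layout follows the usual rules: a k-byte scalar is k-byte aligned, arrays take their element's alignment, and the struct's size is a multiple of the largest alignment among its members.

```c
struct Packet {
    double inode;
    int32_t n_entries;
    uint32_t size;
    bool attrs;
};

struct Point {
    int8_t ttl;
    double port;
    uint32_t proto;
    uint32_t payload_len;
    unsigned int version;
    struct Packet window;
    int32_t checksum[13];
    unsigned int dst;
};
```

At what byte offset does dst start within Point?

108

Packet: inode at 0 (size 8, align 8) → ends 8; n_entries at 8 (size 4, align 4) → ends 12; size at 12 (size 4, align 4) → ends 16; attrs at 16 (size 1, align 1) → ends 17; tail pad 7 to reach multiple of 8; total 24 bytes, alignment 8
ttl at 0 (size 1, align 1) → ends 1
pad 7 to align 8 for port
port at 8 (size 8, align 8) → ends 16
proto at 16 (size 4, align 4) → ends 20
payload_len at 20 (size 4, align 4) → ends 24
version at 24 (size 4, align 4) → ends 28
pad 4 to align 8 for window
window at 32 (size 24, align 8) → ends 56
checksum at 56 (size 52, align 4) → ends 108
dst at 108 (size 4, align 4) → ends 112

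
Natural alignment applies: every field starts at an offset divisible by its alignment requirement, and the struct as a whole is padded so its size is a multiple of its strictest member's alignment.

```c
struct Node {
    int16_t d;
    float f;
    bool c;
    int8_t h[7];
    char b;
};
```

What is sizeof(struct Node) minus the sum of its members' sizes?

5

@0: d [2B, align 2] → 2
+2 pad (align 4)
@4: f [4B, align 4] → 8
@8: c [1B, align 1] → 9
@9: h [7B, align 1] → 16
@16: b [1B, align 1] → 17
+3 tail pad (align 4)
size 20, align 4
data bytes 15, size 20 → padding 5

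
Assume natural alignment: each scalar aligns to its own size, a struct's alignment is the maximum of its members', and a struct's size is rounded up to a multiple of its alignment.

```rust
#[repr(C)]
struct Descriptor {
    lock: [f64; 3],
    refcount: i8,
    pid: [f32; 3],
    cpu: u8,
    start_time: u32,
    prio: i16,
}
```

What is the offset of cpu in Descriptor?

lock at 0 (size 24, align 8) → ends 24
refcount at 24 (size 1, align 1) → ends 25
pad 3 to align 4 for pid
pid at 28 (size 12, align 4) → ends 40
cpu at 40 (size 1, align 1) → ends 41

40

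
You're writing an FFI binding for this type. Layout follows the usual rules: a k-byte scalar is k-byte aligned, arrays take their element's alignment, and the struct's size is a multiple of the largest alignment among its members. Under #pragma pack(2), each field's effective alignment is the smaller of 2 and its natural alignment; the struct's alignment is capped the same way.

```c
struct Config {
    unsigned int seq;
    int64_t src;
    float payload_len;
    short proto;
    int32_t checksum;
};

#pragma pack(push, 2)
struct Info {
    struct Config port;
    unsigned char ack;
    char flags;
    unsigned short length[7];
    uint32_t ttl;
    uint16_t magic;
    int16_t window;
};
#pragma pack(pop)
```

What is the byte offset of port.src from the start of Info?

Config: @0: seq [4B, align 4] → 4; +4 pad (align 8); @8: src [8B, align 8] → 16; @16: payload_len [4B, align 4] → 20; @20: proto [2B, align 2] → 22; +2 pad (align 4); @24: checksum [4B, align 4] → 28; +4 tail pad (align 8); size 32, align 8
@0: port [32B, align 2] → 32
within Config: src at 8
0 + 8 = 8

8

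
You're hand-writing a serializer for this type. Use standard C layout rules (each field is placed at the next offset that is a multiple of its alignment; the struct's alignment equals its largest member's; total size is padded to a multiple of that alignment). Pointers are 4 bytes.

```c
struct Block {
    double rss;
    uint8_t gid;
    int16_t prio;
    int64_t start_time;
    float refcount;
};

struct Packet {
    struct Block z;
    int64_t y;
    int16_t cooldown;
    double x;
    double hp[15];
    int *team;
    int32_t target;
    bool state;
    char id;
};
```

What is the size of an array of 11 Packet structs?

2112

Block: rss at 0 (size 8, align 8) → ends 8; gid at 8 (size 1, align 1) → ends 9; pad 1 to align 2 for prio; prio at 10 (size 2, align 2) → ends 12; pad 4 to align 8 for start_time; start_time at 16 (size 8, align 8) → ends 24; refcount at 24 (size 4, align 4) → ends 28; tail pad 4 to reach multiple of 8; total 32 bytes, alignment 8
z at 0 (size 32, align 8) → ends 32
y at 32 (size 8, align 8) → ends 40
cooldown at 40 (size 2, align 2) → ends 42
pad 6 to align 8 for x
x at 48 (size 8, align 8) → ends 56
hp at 56 (size 120, align 8) → ends 176
team at 176 (size 4, align 4) → ends 180
target at 180 (size 4, align 4) → ends 184
state at 184 (size 1, align 1) → ends 185
id at 185 (size 1, align 1) → ends 186
tail pad 6 to reach multiple of 8
total 192 bytes, alignment 8
array of 11: 11 × 192 = 2112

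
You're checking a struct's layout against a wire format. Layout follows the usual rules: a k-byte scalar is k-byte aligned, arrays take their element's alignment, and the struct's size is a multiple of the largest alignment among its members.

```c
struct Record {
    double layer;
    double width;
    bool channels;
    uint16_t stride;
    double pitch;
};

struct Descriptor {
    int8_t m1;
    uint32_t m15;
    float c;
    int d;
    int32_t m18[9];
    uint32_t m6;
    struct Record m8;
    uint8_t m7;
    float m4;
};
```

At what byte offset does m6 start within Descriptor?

52

Record: layer at 0 (size 8, align 8) → ends 8; width at 8 (size 8, align 8) → ends 16; channels at 16 (size 1, align 1) → ends 17; pad 1 to align 2 for stride; stride at 18 (size 2, align 2) → ends 20; pad 4 to align 8 for pitch; pitch at 24 (size 8, align 8) → ends 32; total 32 bytes, alignment 8
m1 at 0 (size 1, align 1) → ends 1
pad 3 to align 4 for m15
m15 at 4 (size 4, align 4) → ends 8
c at 8 (size 4, align 4) → ends 12
d at 12 (size 4, align 4) → ends 16
m18 at 16 (size 36, align 4) → ends 52
m6 at 52 (size 4, align 4) → ends 56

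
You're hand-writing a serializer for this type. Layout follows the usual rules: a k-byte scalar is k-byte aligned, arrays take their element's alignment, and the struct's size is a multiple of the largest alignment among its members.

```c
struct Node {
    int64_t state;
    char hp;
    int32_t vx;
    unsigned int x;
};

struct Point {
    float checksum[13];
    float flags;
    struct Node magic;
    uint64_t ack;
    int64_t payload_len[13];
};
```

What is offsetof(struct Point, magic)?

Node: 0..8  state  (8B, 8-aligned); 8..9  hp  (1B, 1-aligned); 9..12  -- padding (3B); 12..16  vx  (4B, 4-aligned); 16..20  x  (4B, 4-aligned); 20..24  -- tail padding (4B); sizeof = 24, alignof = 8
0..52  checksum  (52B, 4-aligned)
52..56  flags  (4B, 4-aligned)
56..80  magic  (24B, 8-aligned)

56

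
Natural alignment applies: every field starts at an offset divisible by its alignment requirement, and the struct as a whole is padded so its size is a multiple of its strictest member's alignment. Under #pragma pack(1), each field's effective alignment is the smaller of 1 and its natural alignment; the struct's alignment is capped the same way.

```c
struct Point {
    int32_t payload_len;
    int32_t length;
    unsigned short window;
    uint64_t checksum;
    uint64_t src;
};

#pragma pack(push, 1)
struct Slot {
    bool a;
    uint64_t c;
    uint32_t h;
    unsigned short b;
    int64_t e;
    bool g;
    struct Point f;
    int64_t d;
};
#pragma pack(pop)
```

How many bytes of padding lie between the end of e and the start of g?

0

Point: @0: payload_len [4B, align 4] → 4; @4: length [4B, align 4] → 8; @8: window [2B, align 2] → 10; +6 pad (align 8); @16: checksum [8B, align 8] → 24; @24: src [8B, align 8] → 32; size 32, align 8
@0: a [1B, align 1] → 1
@1: c [8B, align 1] → 9
@9: h [4B, align 1] → 13
@13: b [2B, align 1] → 15
@15: e [8B, align 1] → 23
@23: g [1B, align 1] → 24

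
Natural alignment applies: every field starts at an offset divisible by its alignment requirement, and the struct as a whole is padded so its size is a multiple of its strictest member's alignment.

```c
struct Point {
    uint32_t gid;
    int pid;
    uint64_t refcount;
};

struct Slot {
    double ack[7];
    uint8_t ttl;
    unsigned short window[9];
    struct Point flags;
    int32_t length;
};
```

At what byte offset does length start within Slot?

Point: 0..4  gid  (4B, 4-aligned); 4..8  pid  (4B, 4-aligned); 8..16  refcount  (8B, 8-aligned); sizeof = 16, alignof = 8
0..56  ack  (56B, 8-aligned)
56..57  ttl  (1B, 1-aligned)
57..58  -- padding (1B)
58..76  window  (18B, 2-aligned)
76..80  -- padding (4B)
80..96  flags  (16B, 8-aligned)
96..100  length  (4B, 4-aligned)

96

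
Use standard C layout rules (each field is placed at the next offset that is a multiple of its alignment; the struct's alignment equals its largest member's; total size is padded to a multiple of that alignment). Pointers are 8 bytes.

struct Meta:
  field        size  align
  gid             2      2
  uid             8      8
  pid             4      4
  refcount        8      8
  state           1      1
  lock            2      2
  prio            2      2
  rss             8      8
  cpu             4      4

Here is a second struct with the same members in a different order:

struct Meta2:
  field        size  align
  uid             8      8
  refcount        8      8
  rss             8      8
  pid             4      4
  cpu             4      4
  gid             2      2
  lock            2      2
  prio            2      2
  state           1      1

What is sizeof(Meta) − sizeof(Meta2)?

16

@0: gid [2B, align 2] → 2
+6 pad (align 8)
@8: uid [8B, align 8] → 16
@16: pid [4B, align 4] → 20
+4 pad (align 8)
@24: refcount [8B, align 8] → 32
@32: state [1B, align 1] → 33
+1 pad (align 2)
@34: lock [2B, align 2] → 36
@36: prio [2B, align 2] → 38
+2 pad (align 8)
@40: rss [8B, align 8] → 48
@48: cpu [4B, align 4] → 52
+4 tail pad (align 8)
size 56, align 8
— Meta2 —
@0: uid [8B, align 8] → 8
@8: refcount [8B, align 8] → 16
@16: rss [8B, align 8] → 24
@24: pid [4B, align 4] → 28
@28: cpu [4B, align 4] → 32
@32: gid [2B, align 2] → 34
@34: lock [2B, align 2] → 36
@36: prio [2B, align 2] → 38
@38: state [1B, align 1] → 39
+1 tail pad (align 8)
size 40, align 8
56 − 40 = 16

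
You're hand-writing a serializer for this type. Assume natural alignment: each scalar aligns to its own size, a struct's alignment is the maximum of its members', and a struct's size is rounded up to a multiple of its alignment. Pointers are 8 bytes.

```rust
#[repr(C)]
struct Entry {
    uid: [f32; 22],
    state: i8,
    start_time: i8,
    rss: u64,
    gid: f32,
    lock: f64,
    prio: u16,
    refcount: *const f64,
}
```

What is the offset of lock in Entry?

uid at 0 (size 88, align 4) → ends 88
state at 88 (size 1, align 1) → ends 89
start_time at 89 (size 1, align 1) → ends 90
pad 6 to align 8 for rss
rss at 96 (size 8, align 8) → ends 104
gid at 104 (size 4, align 4) → ends 108
pad 4 to align 8 for lock
lock at 112 (size 8, align 8) → ends 120

112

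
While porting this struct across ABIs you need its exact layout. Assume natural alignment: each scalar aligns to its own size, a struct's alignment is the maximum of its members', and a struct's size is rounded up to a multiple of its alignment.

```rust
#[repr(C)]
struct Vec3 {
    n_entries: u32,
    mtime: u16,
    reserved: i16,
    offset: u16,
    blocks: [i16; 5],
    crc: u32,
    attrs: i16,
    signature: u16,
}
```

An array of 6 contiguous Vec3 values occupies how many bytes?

168

@0: n_entries [4B, align 4] → 4
@4: mtime [2B, align 2] → 6
@6: reserved [2B, align 2] → 8
@8: offset [2B, align 2] → 10
@10: blocks [10B, align 2] → 20
@20: crc [4B, align 4] → 24
@24: attrs [2B, align 2] → 26
@26: signature [2B, align 2] → 28
size 28, align 4
array of 6: 6 × 28 = 168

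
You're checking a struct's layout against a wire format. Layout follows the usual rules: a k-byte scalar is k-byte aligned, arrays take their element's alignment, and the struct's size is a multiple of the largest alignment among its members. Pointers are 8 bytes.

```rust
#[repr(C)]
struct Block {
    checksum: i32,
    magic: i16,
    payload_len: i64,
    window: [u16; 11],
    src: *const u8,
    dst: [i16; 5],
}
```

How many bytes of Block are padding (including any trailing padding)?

10

checksum at 0 (size 4, align 4) → ends 4
magic at 4 (size 2, align 2) → ends 6
pad 2 to align 8 for payload_len
payload_len at 8 (size 8, align 8) → ends 16
window at 16 (size 22, align 2) → ends 38
pad 2 to align 8 for src
src at 40 (size 8, align 8) → ends 48
dst at 48 (size 10, align 2) → ends 58
tail pad 6 to reach multiple of 8
total 64 bytes, alignment 8
data bytes 54, size 64 → padding 10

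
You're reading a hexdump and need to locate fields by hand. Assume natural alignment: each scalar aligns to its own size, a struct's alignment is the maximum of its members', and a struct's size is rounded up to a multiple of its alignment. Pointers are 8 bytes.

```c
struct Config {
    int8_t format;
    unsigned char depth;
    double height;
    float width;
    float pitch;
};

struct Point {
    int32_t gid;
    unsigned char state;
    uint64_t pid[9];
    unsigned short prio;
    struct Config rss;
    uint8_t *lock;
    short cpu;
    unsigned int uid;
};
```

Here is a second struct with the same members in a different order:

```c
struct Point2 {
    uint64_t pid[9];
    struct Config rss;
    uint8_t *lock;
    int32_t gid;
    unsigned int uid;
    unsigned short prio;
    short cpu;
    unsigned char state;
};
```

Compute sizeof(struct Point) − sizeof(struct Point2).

8

Config: 0..1  format  (1B, 1-aligned); 1..2  depth  (1B, 1-aligned); 2..8  -- padding (6B); 8..16  height  (8B, 8-aligned); 16..20  width  (4B, 4-aligned); 20..24  pitch  (4B, 4-aligned); sizeof = 24, alignof = 8
0..4  gid  (4B, 4-aligned)
4..5  state  (1B, 1-aligned)
5..8  -- padding (3B)
8..80  pid  (72B, 8-aligned)
80..82  prio  (2B, 2-aligned)
82..88  -- padding (6B)
88..112  rss  (24B, 8-aligned)
112..120  lock  (8B, 8-aligned)
120..122  cpu  (2B, 2-aligned)
122..124  -- padding (2B)
124..128  uid  (4B, 4-aligned)
sizeof = 128, alignof = 8
— Point2 —
0..72  pid  (72B, 8-aligned)
72..96  rss  (24B, 8-aligned)
96..104  lock  (8B, 8-aligned)
104..108  gid  (4B, 4-aligned)
108..112  uid  (4B, 4-aligned)
112..114  prio  (2B, 2-aligned)
114..116  cpu  (2B, 2-aligned)
116..117  state  (1B, 1-aligned)
117..120  -- tail padding (3B)
sizeof = 120, alignof = 8
128 − 120 = 8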